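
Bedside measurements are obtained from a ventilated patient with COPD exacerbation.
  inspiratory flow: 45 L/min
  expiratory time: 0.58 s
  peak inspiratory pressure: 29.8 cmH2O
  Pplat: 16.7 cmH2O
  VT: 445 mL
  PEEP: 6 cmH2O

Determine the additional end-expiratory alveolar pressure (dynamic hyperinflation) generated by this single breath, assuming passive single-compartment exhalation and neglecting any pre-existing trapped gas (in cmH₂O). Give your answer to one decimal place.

Flow: 45 L/min ÷ 60 = 0.75 L/s.
R = (PIP − Pplat)/V̇ = (29.8 − 16.7) / 0.75 = 13.1/0.75 = 17.467 cmH2O·s/L.
C = Vt/(Pplat − PEEP) = 445.0 / (16.7 − 6) = 445.0/10.7 = 41.589 mL/cmH2O.
τ = R × C = 17.467 × 0.04159 L/cmH2O = 0.7265 s.
Fraction remaining = e^(−Te/τ) = e^(−0.58/0.7265) = 0.4501; trapped volume = 445.0 × 0.4501 = 200.29 mL.
Additional alveolar pressure from trapping ≈ V_trapped / C = 200.29 / 41.589 = 4.816 cmH2O.

4.8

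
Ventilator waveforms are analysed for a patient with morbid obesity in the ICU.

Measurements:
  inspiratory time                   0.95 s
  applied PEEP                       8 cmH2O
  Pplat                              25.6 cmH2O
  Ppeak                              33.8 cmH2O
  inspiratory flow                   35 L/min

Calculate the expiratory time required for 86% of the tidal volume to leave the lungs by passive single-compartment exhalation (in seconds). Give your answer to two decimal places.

Flow: 35 L/min ÷ 60 = 0.5833 L/s.
Vt = flow × Ti = 0.5833 L/s × 0.95 s × 1000 mL/L = 554.14 mL.
R = (PIP − Pplat)/V̇ = (33.8 − 25.6) / 0.5833 = 8.2/0.5833 = 14.058 cmH2O·s/L.
C = Vt/(Pplat − PEEP) = 554.14 / (25.6 − 8) = 554.14/17.6 = 31.485 mL/cmH2O.
τ = R × C = 14.058 × 0.03149 L/cmH2O = 0.4427 s.
t = −τ·ln(1 − 0.86) = −0.4427·ln(0.14) = 0.8704 s.

0.87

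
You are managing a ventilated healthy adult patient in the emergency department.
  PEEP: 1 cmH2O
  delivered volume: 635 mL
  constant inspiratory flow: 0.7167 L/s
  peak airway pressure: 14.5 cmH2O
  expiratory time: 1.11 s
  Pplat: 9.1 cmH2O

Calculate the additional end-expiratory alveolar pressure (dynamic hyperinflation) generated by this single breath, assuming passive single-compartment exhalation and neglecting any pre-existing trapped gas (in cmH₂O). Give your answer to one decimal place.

1.2

R = (PIP − Pplat)/V̇ = (14.5 − 9.1) / 0.7167 = 5.4/0.7167 = 7.535 cmH2O·s/L.
C = Vt/(Pplat − PEEP) = 635.0 / (9.1 − 1) = 635.0/8.1 = 78.395 mL/cmH2O.
τ = R × C = 7.535 × 0.0784 L/cmH2O = 0.5907 s.
Fraction remaining = e^(−Te/τ) = e^(−1.11/0.5907) = 0.1527; trapped volume = 635.0 × 0.1527 = 96.965 mL.
Additional alveolar pressure from trapping ≈ V_trapped / C = 96.965 / 78.395 = 1.237 cmH2O.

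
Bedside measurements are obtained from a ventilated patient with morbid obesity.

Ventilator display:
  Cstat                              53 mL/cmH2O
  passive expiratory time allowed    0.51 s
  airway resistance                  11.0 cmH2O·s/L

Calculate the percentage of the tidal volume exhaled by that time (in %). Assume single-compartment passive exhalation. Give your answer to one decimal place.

58.3

τ = R × C = 11.0 × 53 mL/cmH2O = 11.0 × 0.053 L/cmH2O = 0.583 s.
Passive exhalation: V(t)/V₀ = e^(−t/τ) = e^(−0.51/0.583) = 0.417.
Fraction exhaled = 1 − 0.417 = 0.583 → 58.3%.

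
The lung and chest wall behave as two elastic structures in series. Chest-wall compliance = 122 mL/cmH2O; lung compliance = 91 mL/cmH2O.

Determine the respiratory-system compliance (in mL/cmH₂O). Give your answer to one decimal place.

52.1

Lung and chest wall are elastances in series: 1/Crs = 1/CL + 1/Ccw.
1/Crs = 1/91 + 1/122 = 0.01919.
Crs = 52.11 mL/cmH2O.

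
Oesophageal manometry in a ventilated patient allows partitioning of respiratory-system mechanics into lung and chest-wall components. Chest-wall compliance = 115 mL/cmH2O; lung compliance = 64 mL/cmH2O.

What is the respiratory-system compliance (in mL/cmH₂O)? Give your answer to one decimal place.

41.1

Lung and chest wall are elastances in series: 1/Crs = 1/CL + 1/Ccw.
1/Crs = 1/64 + 1/115 = 0.02432.
Crs = 41.118 mL/cmH2O.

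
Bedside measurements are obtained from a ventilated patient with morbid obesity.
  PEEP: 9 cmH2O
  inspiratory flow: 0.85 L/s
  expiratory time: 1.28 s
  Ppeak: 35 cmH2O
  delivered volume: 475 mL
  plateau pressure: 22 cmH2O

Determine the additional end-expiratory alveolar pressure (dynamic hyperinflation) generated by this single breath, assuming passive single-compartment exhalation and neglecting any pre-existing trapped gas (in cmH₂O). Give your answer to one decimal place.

1.3

R = (PIP − Pplat)/V̇ = (35 − 22) / 0.85 = 13.0/0.85 = 15.294 cmH2O·s/L.
C = Vt/(Pplat − PEEP) = 475.0 / (22 − 9) = 475.0/13.0 = 36.538 mL/cmH2O.
τ = R × C = 15.294 × 0.03654 L/cmH2O = 0.5588 s.
Fraction remaining = e^(−Te/τ) = e^(−1.28/0.5588) = 0.1012; trapped volume = 475.0 × 0.1012 = 48.07 mL.
Additional alveolar pressure from trapping ≈ V_trapped / C = 48.07 / 36.538 = 1.316 cmH2O.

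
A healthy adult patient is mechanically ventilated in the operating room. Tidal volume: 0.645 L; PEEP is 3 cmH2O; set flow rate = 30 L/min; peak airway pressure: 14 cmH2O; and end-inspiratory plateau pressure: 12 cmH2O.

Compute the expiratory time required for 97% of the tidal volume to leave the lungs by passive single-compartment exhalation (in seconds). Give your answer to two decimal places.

Flow: 30 L/min ÷ 60 = 0.5 L/s.
R = (PIP − Pplat)/V̇ = (14 − 12) / 0.5 = 2.0/0.5 = 4.0 cmH2O·s/L.
C = Vt/(Pplat − PEEP) = 645.0 / (12 − 3) = 645.0/9.0 = 71.667 mL/cmH2O.
τ = R × C = 4.0 × 0.07167 L/cmH2O = 0.2867 s.
t = −τ·ln(1 − 0.97) = −0.2867·ln(0.03) = 1.005 s.

1.01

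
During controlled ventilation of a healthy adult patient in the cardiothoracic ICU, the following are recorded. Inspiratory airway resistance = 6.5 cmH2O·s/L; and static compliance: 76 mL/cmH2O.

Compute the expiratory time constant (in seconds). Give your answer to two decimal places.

τ = R × C = 6.5 × 76 mL/cmH2O = 6.5 × 0.076 L/cmH2O = 0.494 s.

0.49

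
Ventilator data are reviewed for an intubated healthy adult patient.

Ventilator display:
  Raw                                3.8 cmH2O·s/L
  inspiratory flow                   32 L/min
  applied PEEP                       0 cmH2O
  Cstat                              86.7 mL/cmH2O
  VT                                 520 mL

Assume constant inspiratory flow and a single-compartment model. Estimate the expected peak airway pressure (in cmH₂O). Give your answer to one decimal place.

8.0

Flow: 32 L/min ÷ 60 = 0.5333 L/s.
Equation of motion (constant flow): PIP = Vt/C + R·V̇ + PEEP.
PIP = 520/86.7 + 3.8×0.5333 + 0 = 5.998 + 2.027 + 0 = 8.025 cmH2O.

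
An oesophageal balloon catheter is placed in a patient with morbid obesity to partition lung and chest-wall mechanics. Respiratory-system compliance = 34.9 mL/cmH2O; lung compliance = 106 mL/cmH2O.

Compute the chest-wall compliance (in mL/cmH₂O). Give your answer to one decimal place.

52.0

1/Ccw = 1/Crs − 1/CL.
1/Ccw = 1/34.9 − 1/106 = 0.01922.
Ccw = 52.029 mL/cmH2O.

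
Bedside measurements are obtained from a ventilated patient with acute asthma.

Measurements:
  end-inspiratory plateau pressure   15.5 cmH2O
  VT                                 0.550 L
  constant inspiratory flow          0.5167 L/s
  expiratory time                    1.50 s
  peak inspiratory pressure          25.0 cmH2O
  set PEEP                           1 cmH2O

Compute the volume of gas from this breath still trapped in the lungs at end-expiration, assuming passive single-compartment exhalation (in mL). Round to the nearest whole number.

64

R = (PIP − Pplat)/V̇ = (25.0 − 15.5) / 0.5167 = 9.5/0.5167 = 18.386 cmH2O·s/L.
C = Vt/(Pplat − PEEP) = 550.0 / (15.5 − 1) = 550.0/14.5 = 37.931 mL/cmH2O.
τ = R × C = 18.386 × 0.03793 L/cmH2O = 0.6974 s.
Fraction remaining = e^(−Te/τ) = e^(−1.50/0.6974) = 0.1164.
Trapped volume = 550.0 × 0.1164 = 64.02 mL.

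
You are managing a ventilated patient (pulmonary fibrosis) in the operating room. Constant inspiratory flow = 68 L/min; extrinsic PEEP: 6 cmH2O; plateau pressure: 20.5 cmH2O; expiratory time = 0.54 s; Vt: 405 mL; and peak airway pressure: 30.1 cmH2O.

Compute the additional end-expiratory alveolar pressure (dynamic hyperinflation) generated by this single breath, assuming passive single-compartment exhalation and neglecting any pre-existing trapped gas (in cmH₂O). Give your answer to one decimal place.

Flow: 68 L/min ÷ 60 = 1.1333 L/s.
R = (PIP − Pplat)/V̇ = (30.1 − 20.5) / 1.1333 = 9.6/1.1333 = 8.471 cmH2O·s/L.
C = Vt/(Pplat − PEEP) = 405.0 / (20.5 − 6) = 405.0/14.5 = 27.931 mL/cmH2O.
τ = R × C = 8.471 × 0.02793 L/cmH2O = 0.2366 s.
Fraction remaining = e^(−Te/τ) = e^(−0.54/0.2366) = 0.102; trapped volume = 405.0 × 0.102 = 41.31 mL.
Additional alveolar pressure from trapping ≈ V_trapped / C = 41.31 / 27.931 = 1.479 cmH2O.

1.5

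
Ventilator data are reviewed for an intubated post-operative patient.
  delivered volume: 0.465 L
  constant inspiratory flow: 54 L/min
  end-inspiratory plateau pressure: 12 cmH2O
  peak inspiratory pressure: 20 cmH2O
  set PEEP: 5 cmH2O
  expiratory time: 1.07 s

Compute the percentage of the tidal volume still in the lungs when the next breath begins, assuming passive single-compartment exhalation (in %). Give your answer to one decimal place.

16.3

Flow: 54 L/min ÷ 60 = 0.9 L/s.
R = (PIP − Pplat)/V̇ = (20 − 12) / 0.9 = 8.0/0.9 = 8.889 cmH2O·s/L.
C = Vt/(Pplat − PEEP) = 465.0 / (12 − 5) = 465.0/7.0 = 66.429 mL/cmH2O.
τ = R × C = 8.889 × 0.06643 L/cmH2O = 0.5905 s.
Fraction remaining at end-expiration = e^(−Te/τ) = e^(−1.07/0.5905) = 0.1633 → 16.33%.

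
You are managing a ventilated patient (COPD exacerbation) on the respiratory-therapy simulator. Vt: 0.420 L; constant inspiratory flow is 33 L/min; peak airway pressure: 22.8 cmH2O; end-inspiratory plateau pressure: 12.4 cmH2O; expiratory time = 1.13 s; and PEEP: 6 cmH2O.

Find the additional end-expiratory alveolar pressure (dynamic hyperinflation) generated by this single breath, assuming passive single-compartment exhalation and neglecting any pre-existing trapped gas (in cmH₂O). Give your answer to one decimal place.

Flow: 33 L/min ÷ 60 = 0.55 L/s.
R = (PIP − Pplat)/V̇ = (22.8 − 12.4) / 0.55 = 10.4/0.55 = 18.909 cmH2O·s/L.
C = Vt/(Pplat − PEEP) = 420.0 / (12.4 − 6) = 420.0/6.4 = 65.625 mL/cmH2O.
τ = R × C = 18.909 × 0.06563 L/cmH2O = 1.241 s.
Fraction remaining = e^(−Te/τ) = e^(−1.13/1.241) = 0.4023; trapped volume = 420.0 × 0.4023 = 168.97 mL.
Additional alveolar pressure from trapping ≈ V_trapped / C = 168.97 / 65.625 = 2.575 cmH2O.

2.6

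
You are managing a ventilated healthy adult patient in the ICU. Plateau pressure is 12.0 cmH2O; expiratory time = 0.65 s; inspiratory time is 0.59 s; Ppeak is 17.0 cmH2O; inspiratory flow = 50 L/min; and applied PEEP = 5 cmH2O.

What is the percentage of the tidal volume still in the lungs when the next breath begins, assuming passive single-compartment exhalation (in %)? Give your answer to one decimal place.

Flow: 50 L/min ÷ 60 = 0.8333 L/s.
Vt = flow × Ti = 0.8333 L/s × 0.59 s × 1000 mL/L = 491.65 mL.
R = (PIP − Pplat)/V̇ = (17.0 − 12.0) / 0.8333 = 5.0/0.8333 = 6.0 cmH2O·s/L.
C = Vt/(Pplat − PEEP) = 491.65 / (12.0 − 5) = 491.65/7.0 = 70.236 mL/cmH2O.
τ = R × C = 6.0 × 0.07024 L/cmH2O = 0.4214 s.
Fraction remaining at end-expiration = e^(−Te/τ) = e^(−0.65/0.4214) = 0.2139 → 21.39%.

21.4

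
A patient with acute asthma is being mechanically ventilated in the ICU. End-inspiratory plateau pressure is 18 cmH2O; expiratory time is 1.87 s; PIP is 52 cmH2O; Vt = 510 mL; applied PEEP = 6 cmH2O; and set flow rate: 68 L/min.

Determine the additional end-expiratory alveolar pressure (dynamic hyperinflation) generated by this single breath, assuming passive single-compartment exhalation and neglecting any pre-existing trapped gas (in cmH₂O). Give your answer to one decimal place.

2.8

Flow: 68 L/min ÷ 60 = 1.1333 L/s.
R = (PIP − Pplat)/V̇ = (52 − 18) / 1.1333 = 34.0/1.1333 = 30.001 cmH2O·s/L.
C = Vt/(Pplat − PEEP) = 510.0 / (18 − 6) = 510.0/12.0 = 42.5 mL/cmH2O.
τ = R × C = 30.001 × 0.0425 L/cmH2O = 1.275 s.
Fraction remaining = e^(−Te/τ) = e^(−1.87/1.275) = 0.2307; trapped volume = 510.0 × 0.2307 = 117.66 mL.
Additional alveolar pressure from trapping ≈ V_trapped / C = 117.66 / 42.5 = 2.768 cmH2O.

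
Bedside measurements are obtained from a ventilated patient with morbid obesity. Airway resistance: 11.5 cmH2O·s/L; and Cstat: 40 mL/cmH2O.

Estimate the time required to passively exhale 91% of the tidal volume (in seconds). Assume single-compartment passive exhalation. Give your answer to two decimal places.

τ = R × C = 11.5 × 40 mL/cmH2O = 11.5 × 0.040 L/cmH2O = 0.46 s.
Exhaled fraction f = 1 − e^(−t/τ) → t = −τ·ln(1 − f) = −0.46·ln(0.09) = 1.108 s.

1.11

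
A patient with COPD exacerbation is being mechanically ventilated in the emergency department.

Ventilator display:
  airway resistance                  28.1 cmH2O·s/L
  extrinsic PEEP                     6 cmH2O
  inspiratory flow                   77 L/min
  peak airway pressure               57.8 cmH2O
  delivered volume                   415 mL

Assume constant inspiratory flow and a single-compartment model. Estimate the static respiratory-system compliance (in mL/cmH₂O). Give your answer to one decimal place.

26.4

Flow: 77 L/min ÷ 60 = 1.2833 L/s.
Equation of motion (constant flow): PIP = Vt/C + R·V̇ + PEEP.
Vt/C = PIP − R·V̇ − PEEP = 57.8 − 28.1×1.2833 − 6 = 57.8 − 36.061 − 6 = 15.739 cmH2O.
C = Vt / 15.739 = 415 / 15.739 = 26.368 mL/cmH2O.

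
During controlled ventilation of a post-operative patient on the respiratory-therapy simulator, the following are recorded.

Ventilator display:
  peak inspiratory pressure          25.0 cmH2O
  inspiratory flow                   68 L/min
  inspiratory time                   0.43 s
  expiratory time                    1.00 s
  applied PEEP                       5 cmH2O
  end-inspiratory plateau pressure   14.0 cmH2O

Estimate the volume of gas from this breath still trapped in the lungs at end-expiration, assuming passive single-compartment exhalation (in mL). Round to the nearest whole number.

Flow: 68 L/min ÷ 60 = 1.1333 L/s.
Vt = flow × Ti = 1.1333 L/s × 0.43 s × 1000 mL/L = 487.32 mL.
R = (PIP − Pplat)/V̇ = (25.0 − 14.0) / 1.1333 = 11.0/1.1333 = 9.706 cmH2O·s/L.
C = Vt/(Pplat − PEEP) = 487.32 / (14.0 − 5) = 487.32/9.0 = 54.147 mL/cmH2O.
τ = R × C = 9.706 × 0.05415 L/cmH2O = 0.5256 s.
Fraction remaining = e^(−Te/τ) = e^(−1.00/0.5256) = 0.1492.
Trapped volume = 487.32 × 0.1492 = 72.708 mL.

73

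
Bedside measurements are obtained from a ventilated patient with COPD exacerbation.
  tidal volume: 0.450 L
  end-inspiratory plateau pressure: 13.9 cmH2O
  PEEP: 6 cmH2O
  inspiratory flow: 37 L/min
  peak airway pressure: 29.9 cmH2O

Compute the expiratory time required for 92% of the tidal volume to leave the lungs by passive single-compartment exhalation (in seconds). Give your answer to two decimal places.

Flow: 37 L/min ÷ 60 = 0.6167 L/s.
R = (PIP − Pplat)/V̇ = (29.9 − 13.9) / 0.6167 = 16.0/0.6167 = 25.945 cmH2O·s/L.
C = Vt/(Pplat − PEEP) = 450.0 / (13.9 − 6) = 450.0/7.9 = 56.962 mL/cmH2O.
τ = R × C = 25.945 × 0.05696 L/cmH2O = 1.478 s.
t = −τ·ln(1 − 0.92) = −1.478·ln(0.08) = 3.733 s.

3.73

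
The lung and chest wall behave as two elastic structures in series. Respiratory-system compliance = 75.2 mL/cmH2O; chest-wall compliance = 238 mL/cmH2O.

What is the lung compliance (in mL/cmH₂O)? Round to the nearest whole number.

110

1/CL = 1/Crs − 1/Ccw.
1/CL = 1/75.2 − 1/238 = 0.009096.
CL = 109.94 mL/cmH2O.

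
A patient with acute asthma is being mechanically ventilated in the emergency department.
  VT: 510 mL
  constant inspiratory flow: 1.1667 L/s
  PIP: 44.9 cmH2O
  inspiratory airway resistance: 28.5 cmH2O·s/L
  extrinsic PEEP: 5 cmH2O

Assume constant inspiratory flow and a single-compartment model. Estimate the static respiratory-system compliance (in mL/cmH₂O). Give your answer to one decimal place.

76.7

Equation of motion (constant flow): PIP = Vt/C + R·V̇ + PEEP.
Vt/C = PIP − R·V̇ − PEEP = 44.9 − 28.5×1.1667 − 5 = 44.9 − 33.251 − 5 = 6.649 cmH2O.
C = Vt / 6.649 = 510 / 6.649 = 76.703 mL/cmH2O.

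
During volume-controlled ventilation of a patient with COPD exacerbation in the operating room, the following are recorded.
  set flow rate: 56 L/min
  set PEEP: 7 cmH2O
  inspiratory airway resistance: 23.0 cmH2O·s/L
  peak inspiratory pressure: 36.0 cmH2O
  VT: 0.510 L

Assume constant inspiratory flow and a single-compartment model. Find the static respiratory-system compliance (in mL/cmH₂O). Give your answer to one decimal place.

67.7

Flow: 56 L/min ÷ 60 = 0.9333 L/s.
Equation of motion (constant flow): PIP = Vt/C + R·V̇ + PEEP.
Vt/C = PIP − R·V̇ − PEEP = 36.0 − 23.0×0.9333 − 7 = 36.0 − 21.466 − 7 = 7.534 cmH2O.
C = Vt / 7.534 = 510 / 7.534 = 67.693 mL/cmH2O.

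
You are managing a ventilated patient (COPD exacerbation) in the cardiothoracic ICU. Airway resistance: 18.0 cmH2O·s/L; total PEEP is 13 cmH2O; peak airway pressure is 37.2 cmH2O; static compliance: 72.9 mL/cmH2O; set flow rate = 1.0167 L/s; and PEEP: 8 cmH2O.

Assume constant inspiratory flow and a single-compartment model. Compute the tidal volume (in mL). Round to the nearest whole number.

Total PEEP = 13 cmH2O (set 8 + intrinsic 5); this is the baseline alveolar pressure.
Equation of motion (constant flow): PIP = Vt/C + R·V̇ + PEEP.
Vt/C = PIP − R·V̇ − PEEP = 37.2 − 18.301 − 13 = 5.899 cmH2O.
Vt = C × 5.899 = 72.9 × 5.899 = 430.04 mL.

430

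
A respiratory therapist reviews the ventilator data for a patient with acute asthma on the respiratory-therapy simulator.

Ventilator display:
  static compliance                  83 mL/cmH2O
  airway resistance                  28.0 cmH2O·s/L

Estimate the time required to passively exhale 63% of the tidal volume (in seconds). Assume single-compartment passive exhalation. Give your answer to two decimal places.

τ = R × C = 28.0 × 83 mL/cmH2O = 28.0 × 0.083 L/cmH2O = 2.324 s.
Exhaled fraction f = 1 − e^(−t/τ) → t = −τ·ln(1 − f) = −2.324·ln(0.37) = 2.311 s.

2.31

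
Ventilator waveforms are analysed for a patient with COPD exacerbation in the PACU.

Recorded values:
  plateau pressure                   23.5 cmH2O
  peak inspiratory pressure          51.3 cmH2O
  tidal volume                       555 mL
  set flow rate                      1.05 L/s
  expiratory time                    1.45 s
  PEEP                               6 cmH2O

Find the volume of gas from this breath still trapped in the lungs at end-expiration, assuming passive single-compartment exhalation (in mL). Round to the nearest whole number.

R = (PIP − Pplat)/V̇ = (51.3 − 23.5) / 1.05 = 27.8/1.05 = 26.476 cmH2O·s/L.
C = Vt/(Pplat − PEEP) = 555.0 / (23.5 − 6) = 555.0/17.5 = 31.714 mL/cmH2O.
τ = R × C = 26.476 × 0.03171 L/cmH2O = 0.8396 s.
Fraction remaining = e^(−Te/τ) = e^(−1.45/0.8396) = 0.1778.
Trapped volume = 555.0 × 0.1778 = 98.679 mL.

99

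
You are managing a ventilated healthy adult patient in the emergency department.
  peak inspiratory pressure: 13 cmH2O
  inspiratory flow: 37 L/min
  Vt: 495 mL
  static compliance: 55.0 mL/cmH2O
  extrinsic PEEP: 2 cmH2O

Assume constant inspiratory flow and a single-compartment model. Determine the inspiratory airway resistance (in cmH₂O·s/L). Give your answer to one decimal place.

3.2

Flow: 37 L/min ÷ 60 = 0.6167 L/s.
Equation of motion (constant flow): PIP = Vt/C + R·V̇ + PEEP.
R·V̇ = PIP − Vt/C − PEEP = 13 − 495/55.0 − 2 = 13 − 9.0 − 2 = 2.0 cmH2O.
R = 2.0 / 0.6167 = 3.243 cmH2O·s/L.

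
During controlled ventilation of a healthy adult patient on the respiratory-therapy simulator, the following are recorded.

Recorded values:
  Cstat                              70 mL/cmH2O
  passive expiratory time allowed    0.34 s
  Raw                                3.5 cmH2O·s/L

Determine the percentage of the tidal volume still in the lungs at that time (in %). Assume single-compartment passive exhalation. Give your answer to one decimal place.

τ = R × C = 3.5 × 70 mL/cmH2O = 3.5 × 0.070 L/cmH2O = 0.245 s.
Passive exhalation: V(t)/V₀ = e^(−t/τ) = e^(−0.34/0.245) = 0.2496.
Fraction remaining = 0.2496 → 24.96%.

25.0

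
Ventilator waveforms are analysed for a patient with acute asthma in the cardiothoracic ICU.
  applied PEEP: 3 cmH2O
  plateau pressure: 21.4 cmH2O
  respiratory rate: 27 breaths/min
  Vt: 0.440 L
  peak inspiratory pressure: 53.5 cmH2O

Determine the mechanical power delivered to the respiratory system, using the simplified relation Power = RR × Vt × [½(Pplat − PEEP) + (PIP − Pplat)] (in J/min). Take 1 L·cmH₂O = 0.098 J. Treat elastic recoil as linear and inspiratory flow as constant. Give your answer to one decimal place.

48.1

Per-breath work = Vt × [½(Pplat−PEEP) + (PIP−Pplat)] = 0.440 × [0.5×18.4 + 32.1] = 0.440 × 41.3 = 18.172 L·cmH2O.
Power = 27 × 18.172 = 490.64 L·cmH2O/min.
× 0.098 J/(L·cmH2O) → 48.083 J/min.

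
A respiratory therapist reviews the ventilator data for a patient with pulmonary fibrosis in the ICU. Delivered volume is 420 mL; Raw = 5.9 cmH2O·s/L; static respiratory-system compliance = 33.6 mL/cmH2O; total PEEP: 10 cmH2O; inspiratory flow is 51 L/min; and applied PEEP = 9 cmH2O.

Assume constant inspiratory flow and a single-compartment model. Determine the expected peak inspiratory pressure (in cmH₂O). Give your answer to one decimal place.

Flow: 51 L/min ÷ 60 = 0.85 L/s.
Total PEEP = 10 cmH2O (set 9 + intrinsic 1); this is the baseline alveolar pressure.
Equation of motion (constant flow): PIP = Vt/C + R·V̇ + PEEP.
PIP = 420/33.6 + 5.9×0.85 + 10 = 12.5 + 5.015 + 10 = 27.515 cmH2O.

27.5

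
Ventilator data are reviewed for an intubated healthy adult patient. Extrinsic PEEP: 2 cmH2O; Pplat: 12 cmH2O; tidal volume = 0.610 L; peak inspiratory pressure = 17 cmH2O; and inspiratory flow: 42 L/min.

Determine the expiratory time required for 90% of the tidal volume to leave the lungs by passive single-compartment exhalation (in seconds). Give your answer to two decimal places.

Flow: 42 L/min ÷ 60 = 0.7 L/s.
R = (PIP − Pplat)/V̇ = (17 − 12) / 0.7 = 5.0/0.7 = 7.143 cmH2O·s/L.
C = Vt/(Pplat − PEEP) = 610.0 / (12 − 2) = 610.0/10.0 = 61.0 mL/cmH2O.
τ = R × C = 7.143 × 0.061 L/cmH2O = 0.4357 s.
t = −τ·ln(1 − 0.90) = −0.4357·ln(0.1) = 1.003 s.

1.00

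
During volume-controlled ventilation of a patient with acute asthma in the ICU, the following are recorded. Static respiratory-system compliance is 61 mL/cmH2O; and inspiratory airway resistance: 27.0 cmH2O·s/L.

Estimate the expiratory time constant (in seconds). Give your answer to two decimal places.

τ = R × C = 27.0 × 61 mL/cmH2O = 27.0 × 0.061 L/cmH2O = 1.647 s.

1.65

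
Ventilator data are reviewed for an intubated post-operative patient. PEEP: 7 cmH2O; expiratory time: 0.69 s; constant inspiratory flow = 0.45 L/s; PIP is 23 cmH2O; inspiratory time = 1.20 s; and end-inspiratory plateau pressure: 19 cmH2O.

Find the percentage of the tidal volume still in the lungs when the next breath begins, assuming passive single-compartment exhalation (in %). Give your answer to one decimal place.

Vt = flow × Ti = 0.45 L/s × 1.20 s × 1000 mL/L = 540.0 mL.
R = (PIP − Pplat)/V̇ = (23 − 19) / 0.45 = 4.0/0.45 = 8.889 cmH2O·s/L.
C = Vt/(Pplat − PEEP) = 540.0 / (19 − 7) = 540.0/12.0 = 45.0 mL/cmH2O.
τ = R × C = 8.889 × 0.045 L/cmH2O = 0.4 s.
Fraction remaining at end-expiration = e^(−Te/τ) = e^(−0.69/0.4) = 0.1782 → 17.82%.

17.8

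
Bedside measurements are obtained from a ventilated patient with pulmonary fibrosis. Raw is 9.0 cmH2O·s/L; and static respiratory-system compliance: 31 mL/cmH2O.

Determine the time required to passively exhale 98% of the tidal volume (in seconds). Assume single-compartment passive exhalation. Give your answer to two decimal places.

τ = R × C = 9.0 × 31 mL/cmH2O = 9.0 × 0.031 L/cmH2O = 0.279 s.
Exhaled fraction f = 1 − e^(−t/τ) → t = −τ·ln(1 − f) = −0.279·ln(0.02) = 1.091 s.

1.09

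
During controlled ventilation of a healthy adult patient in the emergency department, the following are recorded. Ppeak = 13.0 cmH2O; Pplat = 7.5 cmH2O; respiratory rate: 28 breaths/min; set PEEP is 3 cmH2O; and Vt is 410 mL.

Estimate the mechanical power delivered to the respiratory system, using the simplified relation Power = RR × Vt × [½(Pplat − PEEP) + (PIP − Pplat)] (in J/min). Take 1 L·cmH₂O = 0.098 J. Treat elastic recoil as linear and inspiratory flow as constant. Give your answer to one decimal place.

Per-breath work = Vt × [½(Pplat−PEEP) + (PIP−Pplat)] = 0.410 × [0.5×4.5 + 5.5] = 0.410 × 7.75 = 3.178 L·cmH2O.
Power = 28 × 3.178 = 88.984 L·cmH2O/min.
× 0.098 J/(L·cmH2O) → 8.72 J/min.

8.7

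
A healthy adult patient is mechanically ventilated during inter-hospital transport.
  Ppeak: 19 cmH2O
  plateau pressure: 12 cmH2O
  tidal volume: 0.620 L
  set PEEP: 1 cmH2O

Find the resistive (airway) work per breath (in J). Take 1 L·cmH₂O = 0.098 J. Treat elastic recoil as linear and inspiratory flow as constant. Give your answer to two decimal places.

With constant inspiratory flow the resistive pressure is constant at PIP − Pplat = 19 − 12 = 7.0 cmH2O, so resistive work = 7.0 × 0.620 = 4.34 L·cmH2O.
× 0.098 J/(L·cmH2O) → 0.4253 J.

0.43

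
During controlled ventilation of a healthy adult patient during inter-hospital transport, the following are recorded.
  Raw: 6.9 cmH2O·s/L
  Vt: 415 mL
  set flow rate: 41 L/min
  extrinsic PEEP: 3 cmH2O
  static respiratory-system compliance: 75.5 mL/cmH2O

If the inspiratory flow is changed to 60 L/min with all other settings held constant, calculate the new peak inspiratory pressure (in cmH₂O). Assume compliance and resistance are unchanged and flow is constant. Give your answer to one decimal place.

15.4

Flow: 41 L/min ÷ 60 = 0.6833 L/s.
New flow: 60 L/min ÷ 60 = 1 L/s.
PIP = Vt/C + R·V̇ + PEEP (constant-flow equation of motion).
Only the resistive term changes: ΔPIP = R × ΔV̇ = 6.9 × (1 − 0.6833) = 6.9 × 0.3167 = 2.185 cmH2O.
Original PIP = 415/75.5 + 6.9×0.6833 + 3 = 13.211 cmH2O; new PIP = 13.211 + (2.185) = 15.396 cmH2O.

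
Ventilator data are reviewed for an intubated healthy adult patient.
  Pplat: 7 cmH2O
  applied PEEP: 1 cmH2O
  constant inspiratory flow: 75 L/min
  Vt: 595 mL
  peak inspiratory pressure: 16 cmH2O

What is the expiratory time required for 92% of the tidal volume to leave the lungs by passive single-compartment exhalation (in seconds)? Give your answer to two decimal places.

1.80

Flow: 75 L/min ÷ 60 = 1.25 L/s.
R = (PIP − Pplat)/V̇ = (16 − 7) / 1.25 = 9.0/1.25 = 7.2 cmH2O·s/L.
C = Vt/(Pplat − PEEP) = 595.0 / (7 − 1) = 595.0/6.0 = 99.167 mL/cmH2O.
τ = R × C = 7.2 × 0.09917 L/cmH2O = 0.714 s.
t = −τ·ln(1 − 0.92) = −0.714·ln(0.08) = 1.803 s.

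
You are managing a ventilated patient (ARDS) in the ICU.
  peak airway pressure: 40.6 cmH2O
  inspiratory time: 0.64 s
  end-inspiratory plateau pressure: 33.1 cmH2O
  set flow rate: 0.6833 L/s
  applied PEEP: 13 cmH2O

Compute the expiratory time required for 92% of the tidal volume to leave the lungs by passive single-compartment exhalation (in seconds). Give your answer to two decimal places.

Vt = flow × Ti = 0.6833 L/s × 0.64 s × 1000 mL/L = 437.31 mL.
R = (PIP − Pplat)/V̇ = (40.6 − 33.1) / 0.6833 = 7.5/0.6833 = 10.976 cmH2O·s/L.
C = Vt/(Pplat − PEEP) = 437.31 / (33.1 − 13) = 437.31/20.1 = 21.757 mL/cmH2O.
τ = R × C = 10.976 × 0.02176 L/cmH2O = 0.2388 s.
t = −τ·ln(1 − 0.92) = −0.2388·ln(0.08) = 0.6031 s.

0.60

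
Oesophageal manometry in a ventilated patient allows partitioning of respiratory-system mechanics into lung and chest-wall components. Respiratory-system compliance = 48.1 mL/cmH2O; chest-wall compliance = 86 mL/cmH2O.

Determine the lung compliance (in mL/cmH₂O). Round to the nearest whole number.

109

1/CL = 1/Crs − 1/Ccw.
1/CL = 1/48.1 − 1/86 = 0.009162.
CL = 109.15 mL/cmH2O.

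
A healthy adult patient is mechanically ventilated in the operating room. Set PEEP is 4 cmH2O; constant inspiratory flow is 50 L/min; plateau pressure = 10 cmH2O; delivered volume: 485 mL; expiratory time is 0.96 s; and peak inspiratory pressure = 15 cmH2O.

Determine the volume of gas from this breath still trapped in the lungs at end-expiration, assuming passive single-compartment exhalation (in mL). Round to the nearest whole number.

Flow: 50 L/min ÷ 60 = 0.8333 L/s.
R = (PIP − Pplat)/V̇ = (15 − 10) / 0.8333 = 5.0/0.8333 = 6.0 cmH2O·s/L.
C = Vt/(Pplat − PEEP) = 485.0 / (10 − 4) = 485.0/6.0 = 80.833 mL/cmH2O.
τ = R × C = 6.0 × 0.08083 L/cmH2O = 0.485 s.
Fraction remaining = e^(−Te/τ) = e^(−0.96/0.485) = 0.1382.
Trapped volume = 485.0 × 0.1382 = 67.027 mL.

67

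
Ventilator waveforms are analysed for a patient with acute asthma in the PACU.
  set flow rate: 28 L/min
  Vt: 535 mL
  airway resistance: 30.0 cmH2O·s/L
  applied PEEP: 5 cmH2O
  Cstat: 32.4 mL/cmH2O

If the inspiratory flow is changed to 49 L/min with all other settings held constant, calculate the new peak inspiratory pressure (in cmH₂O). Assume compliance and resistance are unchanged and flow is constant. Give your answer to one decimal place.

Flow: 28 L/min ÷ 60 = 0.4667 L/s.
New flow: 49 L/min ÷ 60 = 0.8167 L/s.
PIP = Vt/C + R·V̇ + PEEP (constant-flow equation of motion).
Only the resistive term changes: ΔPIP = R × ΔV̇ = 30.0 × (0.8167 − 0.4667) = 30.0 × 0.35 = 10.5 cmH2O.
Original PIP = 535/32.4 + 30.0×0.4667 + 5 = 35.513 cmH2O; new PIP = 35.513 + (10.5) = 46.013 cmH2O.

46.0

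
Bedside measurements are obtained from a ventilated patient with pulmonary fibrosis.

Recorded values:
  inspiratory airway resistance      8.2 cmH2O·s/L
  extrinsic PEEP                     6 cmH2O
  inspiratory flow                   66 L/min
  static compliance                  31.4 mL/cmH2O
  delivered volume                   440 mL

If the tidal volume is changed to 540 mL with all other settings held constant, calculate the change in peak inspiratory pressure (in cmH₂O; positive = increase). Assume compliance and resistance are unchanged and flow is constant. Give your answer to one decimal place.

3.2

PIP = Vt/C + R·V̇ + PEEP (constant-flow equation of motion).
Only the elastic term changes: ΔPIP = ΔVt / C = (540 − 440) / 31.4 = 3.185 cmH2O.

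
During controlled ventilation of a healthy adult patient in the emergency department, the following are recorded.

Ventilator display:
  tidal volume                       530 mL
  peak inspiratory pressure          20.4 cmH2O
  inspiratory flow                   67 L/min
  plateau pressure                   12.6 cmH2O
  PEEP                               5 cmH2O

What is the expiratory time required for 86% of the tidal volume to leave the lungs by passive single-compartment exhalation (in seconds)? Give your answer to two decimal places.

0.96

Flow: 67 L/min ÷ 60 = 1.1167 L/s.
R = (PIP − Pplat)/V̇ = (20.4 − 12.6) / 1.1167 = 7.8/1.1167 = 6.985 cmH2O·s/L.
C = Vt/(Pplat − PEEP) = 530.0 / (12.6 − 5) = 530.0/7.6 = 69.737 mL/cmH2O.
τ = R × C = 6.985 × 0.06974 L/cmH2O = 0.4871 s.
t = −τ·ln(1 − 0.86) = −0.4871·ln(0.14) = 0.9577 s.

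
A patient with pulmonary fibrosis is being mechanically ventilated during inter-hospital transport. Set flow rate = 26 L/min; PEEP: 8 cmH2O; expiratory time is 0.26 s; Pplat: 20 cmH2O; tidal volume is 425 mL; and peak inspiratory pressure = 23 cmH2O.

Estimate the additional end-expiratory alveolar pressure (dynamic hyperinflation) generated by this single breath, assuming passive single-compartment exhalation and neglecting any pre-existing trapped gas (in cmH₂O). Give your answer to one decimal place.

4.2

Flow: 26 L/min ÷ 60 = 0.4333 L/s.
R = (PIP − Pplat)/V̇ = (23 − 20) / 0.4333 = 3.0/0.4333 = 6.924 cmH2O·s/L.
C = Vt/(Pplat − PEEP) = 425.0 / (20 − 8) = 425.0/12.0 = 35.417 mL/cmH2O.
τ = R × C = 6.924 × 0.03542 L/cmH2O = 0.2452 s.
Fraction remaining = e^(−Te/τ) = e^(−0.26/0.2452) = 0.3463; trapped volume = 425.0 × 0.3463 = 147.18 mL.
Additional alveolar pressure from trapping ≈ V_trapped / C = 147.18 / 35.417 = 4.156 cmH2O.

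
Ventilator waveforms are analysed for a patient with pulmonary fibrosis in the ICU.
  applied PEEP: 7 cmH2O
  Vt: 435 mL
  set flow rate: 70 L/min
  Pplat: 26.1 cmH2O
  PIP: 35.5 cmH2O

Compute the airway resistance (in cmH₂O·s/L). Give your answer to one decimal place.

Flow: 70 L/min ÷ 60 = 1.1667 L/s.
Raw = (PIP − Pplat) / flow = (35.5 − 26.1) / 1.1667 = 9.4 / 1.1667 = 8.057 cmH2O·s/L.

8.1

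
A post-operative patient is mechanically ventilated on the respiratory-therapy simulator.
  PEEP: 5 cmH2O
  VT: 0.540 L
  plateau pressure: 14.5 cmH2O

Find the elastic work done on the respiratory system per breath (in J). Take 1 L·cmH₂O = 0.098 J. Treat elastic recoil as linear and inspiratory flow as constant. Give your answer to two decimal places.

Elastic work ≈ ½ × (Pplat − PEEP) × Vt = 0.5 × (14.5 − 5) × 0.540 L = 0.5 × 9.5 × 0.540 = 2.565 L·cmH2O.
× 0.098 J/(L·cmH2O) → 0.2514 J.

0.25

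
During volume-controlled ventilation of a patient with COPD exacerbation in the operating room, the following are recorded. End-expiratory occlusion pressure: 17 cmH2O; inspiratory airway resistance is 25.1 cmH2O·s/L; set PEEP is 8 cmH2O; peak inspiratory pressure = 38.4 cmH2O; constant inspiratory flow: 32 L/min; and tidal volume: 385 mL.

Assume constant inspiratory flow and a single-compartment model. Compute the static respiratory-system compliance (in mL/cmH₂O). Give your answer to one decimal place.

48.0

Flow: 32 L/min ÷ 60 = 0.5333 L/s.
Total PEEP = 17 cmH2O (set 8 + intrinsic 9); this is the baseline alveolar pressure.
Equation of motion (constant flow): PIP = Vt/C + R·V̇ + PEEP.
Vt/C = PIP − R·V̇ − PEEP = 38.4 − 25.1×0.5333 − 17 = 38.4 − 13.386 − 17 = 8.014 cmH2O.
C = Vt / 8.014 = 385 / 8.014 = 48.041 mL/cmH2O.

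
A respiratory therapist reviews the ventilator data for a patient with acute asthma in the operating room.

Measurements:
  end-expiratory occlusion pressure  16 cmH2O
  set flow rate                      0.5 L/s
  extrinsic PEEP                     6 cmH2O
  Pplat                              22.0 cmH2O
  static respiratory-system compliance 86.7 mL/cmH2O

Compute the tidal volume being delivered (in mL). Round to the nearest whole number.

End-expiratory occlusion gives total PEEP = 16 cmH2O (intrinsic PEEP = 16 − 6 = 10). Use total PEEP for the elastic gradient.
Vt = Cstat × (Pplat − PEEPtotal) = 86.7 × (22.0 − 16) = 86.7 × 6.0 = 520.2 mL.

520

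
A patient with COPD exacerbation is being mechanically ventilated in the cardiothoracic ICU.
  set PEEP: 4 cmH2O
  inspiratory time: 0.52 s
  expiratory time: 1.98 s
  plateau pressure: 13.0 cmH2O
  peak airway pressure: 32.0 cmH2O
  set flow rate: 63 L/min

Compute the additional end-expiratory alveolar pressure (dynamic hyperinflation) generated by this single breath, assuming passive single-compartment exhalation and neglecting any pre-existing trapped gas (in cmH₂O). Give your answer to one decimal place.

1.5

Flow: 63 L/min ÷ 60 = 1.05 L/s.
Vt = flow × Ti = 1.05 L/s × 0.52 s × 1000 mL/L = 546.0 mL.
R = (PIP − Pplat)/V̇ = (32.0 − 13.0) / 1.05 = 19.0/1.05 = 18.095 cmH2O·s/L.
C = Vt/(Pplat − PEEP) = 546.0 / (13.0 − 4) = 546.0/9.0 = 60.667 mL/cmH2O.
τ = R × C = 18.095 × 0.06067 L/cmH2O = 1.098 s.
Fraction remaining = e^(−Te/τ) = e^(−1.98/1.098) = 0.1648; trapped volume = 546.0 × 0.1648 = 89.981 mL.
Additional alveolar pressure from trapping ≈ V_trapped / C = 89.981 / 60.667 = 1.483 cmH2O.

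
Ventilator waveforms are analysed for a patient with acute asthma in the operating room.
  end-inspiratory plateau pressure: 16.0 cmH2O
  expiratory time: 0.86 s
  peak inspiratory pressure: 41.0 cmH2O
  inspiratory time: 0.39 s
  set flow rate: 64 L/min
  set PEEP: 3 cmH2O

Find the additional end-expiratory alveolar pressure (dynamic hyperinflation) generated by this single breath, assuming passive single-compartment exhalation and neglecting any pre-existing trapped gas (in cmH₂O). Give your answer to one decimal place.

Flow: 64 L/min ÷ 60 = 1.0667 L/s.
Vt = flow × Ti = 1.0667 L/s × 0.39 s × 1000 mL/L = 416.01 mL.
R = (PIP − Pplat)/V̇ = (41.0 − 16.0) / 1.0667 = 25.0/1.0667 = 23.437 cmH2O·s/L.
C = Vt/(Pplat − PEEP) = 416.01 / (16.0 − 3) = 416.01/13.0 = 32.001 mL/cmH2O.
τ = R × C = 23.437 × 0.032 L/cmH2O = 0.75 s.
Fraction remaining = e^(−Te/τ) = e^(−0.86/0.75) = 0.3177; trapped volume = 416.01 × 0.3177 = 132.17 mL.
Additional alveolar pressure from trapping ≈ V_trapped / C = 132.17 / 32.001 = 4.13 cmH2O.

4.1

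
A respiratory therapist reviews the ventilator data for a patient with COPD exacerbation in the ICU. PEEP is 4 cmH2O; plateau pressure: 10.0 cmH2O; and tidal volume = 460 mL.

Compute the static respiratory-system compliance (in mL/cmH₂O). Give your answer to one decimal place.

76.7

Cstat = Vt / (Pplat − PEEP) = 460 / (10.0 − 4) = 460 / 6.0 = 76.667 mL/cmH2O.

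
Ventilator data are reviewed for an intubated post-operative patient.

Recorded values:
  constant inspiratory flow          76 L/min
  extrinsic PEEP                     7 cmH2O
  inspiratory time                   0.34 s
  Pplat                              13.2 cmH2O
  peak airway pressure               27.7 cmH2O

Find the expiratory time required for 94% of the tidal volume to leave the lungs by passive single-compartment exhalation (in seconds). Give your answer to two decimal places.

2.24

Flow: 76 L/min ÷ 60 = 1.2667 L/s.
Vt = flow × Ti = 1.2667 L/s × 0.34 s × 1000 mL/L = 430.68 mL.
R = (PIP − Pplat)/V̇ = (27.7 − 13.2) / 1.2667 = 14.5/1.2667 = 11.447 cmH2O·s/L.
C = Vt/(Pplat − PEEP) = 430.68 / (13.2 − 7) = 430.68/6.2 = 69.465 mL/cmH2O.
τ = R × C = 11.447 × 0.06947 L/cmH2O = 0.7952 s.
t = −τ·ln(1 − 0.94) = −0.7952·ln(0.06) = 2.237 s.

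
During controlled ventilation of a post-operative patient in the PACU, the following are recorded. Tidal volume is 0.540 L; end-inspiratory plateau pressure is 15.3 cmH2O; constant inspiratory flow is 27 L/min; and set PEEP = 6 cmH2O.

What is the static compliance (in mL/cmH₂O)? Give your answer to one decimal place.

58.1

Cstat = Vt / (Pplat − PEEP) = 540 / (15.3 − 6) = 540 / 9.3 = 58.065 mL/cmH2O.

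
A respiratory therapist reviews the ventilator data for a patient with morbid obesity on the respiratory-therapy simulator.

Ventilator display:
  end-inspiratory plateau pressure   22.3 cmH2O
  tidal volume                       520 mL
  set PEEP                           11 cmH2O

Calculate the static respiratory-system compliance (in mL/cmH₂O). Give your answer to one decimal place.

Cstat = Vt / (Pplat − PEEP) = 520 / (22.3 − 11) = 520 / 11.3 = 46.018 mL/cmH2O.

46.0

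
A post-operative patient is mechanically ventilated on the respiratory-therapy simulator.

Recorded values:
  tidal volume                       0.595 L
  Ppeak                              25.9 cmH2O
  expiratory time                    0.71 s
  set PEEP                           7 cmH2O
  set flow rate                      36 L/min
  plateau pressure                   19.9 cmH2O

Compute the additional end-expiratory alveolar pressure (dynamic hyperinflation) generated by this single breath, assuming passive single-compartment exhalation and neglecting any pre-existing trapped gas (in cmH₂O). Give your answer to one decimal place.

2.8

Flow: 36 L/min ÷ 60 = 0.6 L/s.
R = (PIP − Pplat)/V̇ = (25.9 − 19.9) / 0.6 = 6.0/0.6 = 10.0 cmH2O·s/L.
C = Vt/(Pplat − PEEP) = 595.0 / (19.9 − 7) = 595.0/12.9 = 46.124 mL/cmH2O.
τ = R × C = 10.0 × 0.04612 L/cmH2O = 0.4612 s.
Fraction remaining = e^(−Te/τ) = e^(−0.71/0.4612) = 0.2145; trapped volume = 595.0 × 0.2145 = 127.63 mL.
Additional alveolar pressure from trapping ≈ V_trapped / C = 127.63 / 46.124 = 2.767 cmH2O.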